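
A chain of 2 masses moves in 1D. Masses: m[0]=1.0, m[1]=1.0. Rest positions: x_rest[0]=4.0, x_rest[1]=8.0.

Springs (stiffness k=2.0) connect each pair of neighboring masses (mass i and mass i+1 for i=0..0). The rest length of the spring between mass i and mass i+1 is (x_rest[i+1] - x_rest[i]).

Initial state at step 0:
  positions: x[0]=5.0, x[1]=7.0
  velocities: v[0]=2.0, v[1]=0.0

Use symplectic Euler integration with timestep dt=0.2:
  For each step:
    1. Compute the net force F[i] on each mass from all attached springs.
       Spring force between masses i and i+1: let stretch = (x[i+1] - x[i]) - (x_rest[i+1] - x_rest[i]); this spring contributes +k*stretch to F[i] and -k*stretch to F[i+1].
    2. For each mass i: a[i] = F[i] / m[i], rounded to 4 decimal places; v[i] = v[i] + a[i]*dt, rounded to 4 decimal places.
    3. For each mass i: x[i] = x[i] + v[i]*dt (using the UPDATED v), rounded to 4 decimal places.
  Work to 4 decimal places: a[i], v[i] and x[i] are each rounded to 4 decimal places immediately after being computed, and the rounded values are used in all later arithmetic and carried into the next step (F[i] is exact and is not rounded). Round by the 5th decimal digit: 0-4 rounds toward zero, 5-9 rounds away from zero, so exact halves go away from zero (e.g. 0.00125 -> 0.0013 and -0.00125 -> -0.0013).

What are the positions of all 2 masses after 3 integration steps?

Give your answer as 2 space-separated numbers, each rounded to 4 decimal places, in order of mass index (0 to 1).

Answer: 5.2410 7.9590

Derivation:
Step 0: x=[5.0000 7.0000] v=[2.0000 0.0000]
Step 1: x=[5.2400 7.1600] v=[1.2000 0.8000]
Step 2: x=[5.3136 7.4864] v=[0.3680 1.6320]
Step 3: x=[5.2410 7.9590] v=[-0.3629 2.3629]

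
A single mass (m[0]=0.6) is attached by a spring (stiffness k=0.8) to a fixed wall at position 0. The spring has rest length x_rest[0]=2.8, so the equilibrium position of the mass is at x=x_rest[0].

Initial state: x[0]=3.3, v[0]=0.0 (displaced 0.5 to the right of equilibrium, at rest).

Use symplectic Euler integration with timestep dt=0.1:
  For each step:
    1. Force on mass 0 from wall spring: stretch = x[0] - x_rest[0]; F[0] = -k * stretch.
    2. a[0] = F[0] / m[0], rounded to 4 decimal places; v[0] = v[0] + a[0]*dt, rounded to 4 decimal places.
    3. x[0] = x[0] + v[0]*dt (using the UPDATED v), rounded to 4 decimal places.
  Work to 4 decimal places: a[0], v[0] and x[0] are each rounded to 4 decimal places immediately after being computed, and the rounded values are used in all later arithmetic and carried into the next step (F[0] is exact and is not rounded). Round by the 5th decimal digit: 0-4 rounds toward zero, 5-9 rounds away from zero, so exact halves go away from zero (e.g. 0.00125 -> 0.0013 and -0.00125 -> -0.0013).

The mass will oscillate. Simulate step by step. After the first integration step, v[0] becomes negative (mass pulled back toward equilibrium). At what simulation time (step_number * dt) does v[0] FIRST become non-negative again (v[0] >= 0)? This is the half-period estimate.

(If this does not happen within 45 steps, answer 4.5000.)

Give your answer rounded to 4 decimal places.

Step 0: x=[3.3000] v=[0.0000]
Step 1: x=[3.2933] v=[-0.0667]
Step 2: x=[3.2801] v=[-0.1325]
Step 3: x=[3.2605] v=[-0.1965]
Step 4: x=[3.2347] v=[-0.2579]
Step 5: x=[3.2031] v=[-0.3159]
Step 6: x=[3.1661] v=[-0.3697]
Step 7: x=[3.1243] v=[-0.4185]
Step 8: x=[3.0781] v=[-0.4617]
Step 9: x=[3.0282] v=[-0.4988]
Step 10: x=[2.9753] v=[-0.5292]
Step 11: x=[2.9200] v=[-0.5526]
Step 12: x=[2.8631] v=[-0.5686]
Step 13: x=[2.8054] v=[-0.5770]
Step 14: x=[2.7476] v=[-0.5777]
Step 15: x=[2.6905] v=[-0.5707]
Step 16: x=[2.6349] v=[-0.5561]
Step 17: x=[2.5815] v=[-0.5341]
Step 18: x=[2.5310] v=[-0.5050]
Step 19: x=[2.4841] v=[-0.4691]
Step 20: x=[2.4414] v=[-0.4270]
Step 21: x=[2.4035] v=[-0.3792]
Step 22: x=[2.3709] v=[-0.3263]
Step 23: x=[2.3440] v=[-0.2691]
Step 24: x=[2.3232] v=[-0.2083]
Step 25: x=[2.3087] v=[-0.1447]
Step 26: x=[2.3008] v=[-0.0792]
Step 27: x=[2.2995] v=[-0.0126]
Step 28: x=[2.3049] v=[0.0541]
First v>=0 after going negative at step 28, time=2.8000

Answer: 2.8000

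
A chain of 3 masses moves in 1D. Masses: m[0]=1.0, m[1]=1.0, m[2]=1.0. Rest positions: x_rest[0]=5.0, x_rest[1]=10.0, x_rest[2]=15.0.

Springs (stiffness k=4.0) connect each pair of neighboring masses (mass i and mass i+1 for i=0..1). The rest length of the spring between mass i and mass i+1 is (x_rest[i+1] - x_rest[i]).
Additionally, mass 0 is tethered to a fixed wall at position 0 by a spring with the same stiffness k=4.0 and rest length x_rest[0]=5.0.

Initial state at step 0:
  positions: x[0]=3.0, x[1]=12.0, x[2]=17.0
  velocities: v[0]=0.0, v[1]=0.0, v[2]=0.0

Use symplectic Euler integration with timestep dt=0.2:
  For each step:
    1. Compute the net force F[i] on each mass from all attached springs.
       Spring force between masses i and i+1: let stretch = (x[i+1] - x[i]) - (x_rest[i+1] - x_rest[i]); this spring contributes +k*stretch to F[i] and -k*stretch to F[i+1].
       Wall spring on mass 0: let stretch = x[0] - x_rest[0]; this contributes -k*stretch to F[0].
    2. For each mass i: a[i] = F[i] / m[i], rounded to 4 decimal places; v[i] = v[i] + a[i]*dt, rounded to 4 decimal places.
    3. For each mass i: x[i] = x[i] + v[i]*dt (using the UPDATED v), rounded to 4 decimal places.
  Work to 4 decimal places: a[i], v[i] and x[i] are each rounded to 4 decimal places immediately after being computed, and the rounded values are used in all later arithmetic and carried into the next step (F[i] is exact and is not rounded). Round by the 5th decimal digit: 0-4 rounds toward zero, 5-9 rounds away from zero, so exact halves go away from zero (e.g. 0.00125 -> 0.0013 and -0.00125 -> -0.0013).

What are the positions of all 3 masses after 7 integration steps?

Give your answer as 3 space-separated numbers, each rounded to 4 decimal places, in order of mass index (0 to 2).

Step 0: x=[3.0000 12.0000 17.0000] v=[0.0000 0.0000 0.0000]
Step 1: x=[3.9600 11.3600 17.0000] v=[4.8000 -3.2000 0.0000]
Step 2: x=[5.4704 10.4384 16.8976] v=[7.5520 -4.6080 -0.5120]
Step 3: x=[6.9004 9.7554 16.5617] v=[7.1501 -3.4150 -1.6794]
Step 4: x=[7.6832 9.7046 15.9368] v=[3.9138 -0.2540 -3.1244]
Step 5: x=[7.5601 10.3275 15.1148] v=[-0.6156 3.1146 -4.1102]
Step 6: x=[6.6701 11.2736 14.3268] v=[-4.4498 4.7305 -3.9400]
Step 7: x=[5.4495 11.9717 13.8503] v=[-6.1031 3.4903 -2.3826]

Answer: 5.4495 11.9717 13.8503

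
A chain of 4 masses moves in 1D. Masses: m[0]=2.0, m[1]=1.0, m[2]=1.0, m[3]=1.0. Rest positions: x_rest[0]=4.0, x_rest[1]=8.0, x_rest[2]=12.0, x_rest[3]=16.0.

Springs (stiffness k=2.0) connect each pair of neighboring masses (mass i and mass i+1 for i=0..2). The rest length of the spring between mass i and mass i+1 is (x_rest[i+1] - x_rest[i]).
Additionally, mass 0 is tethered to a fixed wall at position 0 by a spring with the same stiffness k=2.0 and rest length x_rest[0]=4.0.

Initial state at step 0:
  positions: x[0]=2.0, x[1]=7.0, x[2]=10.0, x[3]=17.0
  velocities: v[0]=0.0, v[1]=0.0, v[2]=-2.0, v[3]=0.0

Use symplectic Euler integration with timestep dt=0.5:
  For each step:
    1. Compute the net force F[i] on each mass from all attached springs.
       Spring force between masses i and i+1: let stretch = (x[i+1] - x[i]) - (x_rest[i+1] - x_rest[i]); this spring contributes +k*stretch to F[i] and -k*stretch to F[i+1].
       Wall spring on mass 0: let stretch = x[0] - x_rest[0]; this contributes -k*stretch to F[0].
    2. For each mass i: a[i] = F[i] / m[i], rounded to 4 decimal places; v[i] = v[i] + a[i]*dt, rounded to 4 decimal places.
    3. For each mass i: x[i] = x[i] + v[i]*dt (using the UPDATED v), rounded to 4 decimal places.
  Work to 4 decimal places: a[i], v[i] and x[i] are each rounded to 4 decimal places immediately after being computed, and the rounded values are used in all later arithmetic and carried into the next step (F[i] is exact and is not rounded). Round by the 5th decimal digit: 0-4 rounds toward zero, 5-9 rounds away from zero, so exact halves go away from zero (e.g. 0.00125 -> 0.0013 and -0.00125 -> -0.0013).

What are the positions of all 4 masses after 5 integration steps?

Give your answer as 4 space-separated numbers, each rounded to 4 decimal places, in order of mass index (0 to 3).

Step 0: x=[2.0000 7.0000 10.0000 17.0000] v=[0.0000 0.0000 -2.0000 0.0000]
Step 1: x=[2.7500 6.0000 11.0000 15.5000] v=[1.5000 -2.0000 2.0000 -3.0000]
Step 2: x=[3.6250 5.8750 11.7500 13.7500] v=[1.7500 -0.2500 1.5000 -3.5000]
Step 3: x=[4.1563 7.5625 10.5625 13.0000] v=[1.0625 3.3750 -2.3750 -1.5000]
Step 4: x=[4.5001 9.0469 9.0938 13.0313] v=[0.6875 2.9688 -2.9375 0.0625]
Step 5: x=[4.8556 8.2814 9.5704 13.0938] v=[0.7109 -1.5311 0.9531 0.1250]

Answer: 4.8556 8.2814 9.5704 13.0938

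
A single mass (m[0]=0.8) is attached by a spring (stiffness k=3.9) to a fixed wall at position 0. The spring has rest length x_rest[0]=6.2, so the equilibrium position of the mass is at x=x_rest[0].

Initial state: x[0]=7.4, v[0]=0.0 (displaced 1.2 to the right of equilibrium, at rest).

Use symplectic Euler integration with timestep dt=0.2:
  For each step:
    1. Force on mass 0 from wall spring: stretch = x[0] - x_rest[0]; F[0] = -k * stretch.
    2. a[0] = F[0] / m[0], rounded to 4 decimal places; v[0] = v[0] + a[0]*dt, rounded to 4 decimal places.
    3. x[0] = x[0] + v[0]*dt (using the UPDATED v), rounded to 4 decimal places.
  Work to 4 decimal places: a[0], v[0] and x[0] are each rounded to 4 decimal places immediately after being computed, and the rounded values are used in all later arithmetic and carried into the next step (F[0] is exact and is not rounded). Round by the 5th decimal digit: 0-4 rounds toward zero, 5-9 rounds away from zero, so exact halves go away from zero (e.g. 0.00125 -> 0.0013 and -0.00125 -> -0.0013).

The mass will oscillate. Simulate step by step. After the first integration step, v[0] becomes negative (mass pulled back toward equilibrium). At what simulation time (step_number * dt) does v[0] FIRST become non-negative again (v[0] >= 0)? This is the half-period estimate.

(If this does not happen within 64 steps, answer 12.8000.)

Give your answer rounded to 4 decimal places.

Answer: 1.6000

Derivation:
Step 0: x=[7.4000] v=[0.0000]
Step 1: x=[7.1660] v=[-1.1700]
Step 2: x=[6.7436] v=[-2.1119]
Step 3: x=[6.2152] v=[-2.6419]
Step 4: x=[5.6839] v=[-2.6567]
Step 5: x=[5.2532] v=[-2.1535]
Step 6: x=[5.0071] v=[-1.2304]
Step 7: x=[4.9936] v=[-0.0673]
Step 8: x=[5.2154] v=[1.1089]
First v>=0 after going negative at step 8, time=1.6000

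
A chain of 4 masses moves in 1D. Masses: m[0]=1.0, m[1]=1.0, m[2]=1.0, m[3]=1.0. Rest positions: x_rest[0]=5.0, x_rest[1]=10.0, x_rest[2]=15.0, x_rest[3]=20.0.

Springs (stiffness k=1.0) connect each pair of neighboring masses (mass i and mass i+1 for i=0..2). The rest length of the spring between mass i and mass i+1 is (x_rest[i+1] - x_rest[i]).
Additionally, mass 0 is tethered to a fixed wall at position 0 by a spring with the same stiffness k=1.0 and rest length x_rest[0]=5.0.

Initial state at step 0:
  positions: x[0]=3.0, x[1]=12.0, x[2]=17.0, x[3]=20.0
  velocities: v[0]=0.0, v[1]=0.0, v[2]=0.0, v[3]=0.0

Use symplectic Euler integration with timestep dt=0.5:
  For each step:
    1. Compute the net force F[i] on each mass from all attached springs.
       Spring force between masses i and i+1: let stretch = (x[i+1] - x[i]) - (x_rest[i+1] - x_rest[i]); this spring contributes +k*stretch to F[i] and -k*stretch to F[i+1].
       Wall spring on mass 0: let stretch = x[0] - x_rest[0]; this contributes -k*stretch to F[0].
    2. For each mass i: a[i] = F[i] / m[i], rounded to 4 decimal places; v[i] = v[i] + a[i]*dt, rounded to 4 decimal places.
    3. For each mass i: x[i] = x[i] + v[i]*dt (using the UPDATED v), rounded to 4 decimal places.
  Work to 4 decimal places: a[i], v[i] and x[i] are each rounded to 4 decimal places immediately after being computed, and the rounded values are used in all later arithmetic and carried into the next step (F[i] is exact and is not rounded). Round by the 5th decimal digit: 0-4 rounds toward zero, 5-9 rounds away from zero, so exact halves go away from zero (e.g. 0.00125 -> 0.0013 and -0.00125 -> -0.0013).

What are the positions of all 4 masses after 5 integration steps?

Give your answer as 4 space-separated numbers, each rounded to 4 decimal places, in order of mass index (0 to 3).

Step 0: x=[3.0000 12.0000 17.0000 20.0000] v=[0.0000 0.0000 0.0000 0.0000]
Step 1: x=[4.5000 11.0000 16.5000 20.5000] v=[3.0000 -2.0000 -1.0000 1.0000]
Step 2: x=[6.5000 9.7500 15.6250 21.2500] v=[4.0000 -2.5000 -1.7500 1.5000]
Step 3: x=[7.6875 9.1563 14.6875 21.8438] v=[2.3750 -1.1875 -1.8750 1.1875]
Step 4: x=[7.3203 9.5782 14.1563 21.8985] v=[-0.7344 0.8437 -1.0625 0.1094]
Step 5: x=[5.6875 10.5801 14.4161 21.2677] v=[-3.2656 2.0038 0.5196 -1.2617]

Answer: 5.6875 10.5801 14.4161 21.2677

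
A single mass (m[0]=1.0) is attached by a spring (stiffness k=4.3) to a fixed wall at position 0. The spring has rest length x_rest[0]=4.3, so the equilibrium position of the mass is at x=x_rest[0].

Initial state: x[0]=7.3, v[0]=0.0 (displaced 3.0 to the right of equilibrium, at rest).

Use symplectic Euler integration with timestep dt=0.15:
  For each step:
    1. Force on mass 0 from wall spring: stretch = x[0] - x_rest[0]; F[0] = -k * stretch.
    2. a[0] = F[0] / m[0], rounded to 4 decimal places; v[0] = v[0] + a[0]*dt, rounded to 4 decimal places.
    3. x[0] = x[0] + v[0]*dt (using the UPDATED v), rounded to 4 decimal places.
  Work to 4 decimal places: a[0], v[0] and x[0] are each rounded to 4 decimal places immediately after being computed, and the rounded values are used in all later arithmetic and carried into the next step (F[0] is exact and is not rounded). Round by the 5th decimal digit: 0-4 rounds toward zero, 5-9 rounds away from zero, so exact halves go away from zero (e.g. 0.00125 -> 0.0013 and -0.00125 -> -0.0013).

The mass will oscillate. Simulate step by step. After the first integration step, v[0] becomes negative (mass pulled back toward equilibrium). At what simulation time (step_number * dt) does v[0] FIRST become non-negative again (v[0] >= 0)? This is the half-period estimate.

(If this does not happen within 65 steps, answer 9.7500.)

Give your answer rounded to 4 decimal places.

Answer: 1.6500

Derivation:
Step 0: x=[7.3000] v=[0.0000]
Step 1: x=[7.0098] v=[-1.9350]
Step 2: x=[6.4574] v=[-3.6828]
Step 3: x=[5.6963] v=[-5.0743]
Step 4: x=[4.8001] v=[-5.9749]
Step 5: x=[3.8555] v=[-6.2975]
Step 6: x=[2.9539] v=[-6.0108]
Step 7: x=[2.1825] v=[-5.1426]
Step 8: x=[1.6160] v=[-3.7768]
Step 9: x=[1.3092] v=[-2.0456]
Step 10: x=[1.2917] v=[-0.1165]
Step 11: x=[1.5653] v=[1.8239]
First v>=0 after going negative at step 11, time=1.6500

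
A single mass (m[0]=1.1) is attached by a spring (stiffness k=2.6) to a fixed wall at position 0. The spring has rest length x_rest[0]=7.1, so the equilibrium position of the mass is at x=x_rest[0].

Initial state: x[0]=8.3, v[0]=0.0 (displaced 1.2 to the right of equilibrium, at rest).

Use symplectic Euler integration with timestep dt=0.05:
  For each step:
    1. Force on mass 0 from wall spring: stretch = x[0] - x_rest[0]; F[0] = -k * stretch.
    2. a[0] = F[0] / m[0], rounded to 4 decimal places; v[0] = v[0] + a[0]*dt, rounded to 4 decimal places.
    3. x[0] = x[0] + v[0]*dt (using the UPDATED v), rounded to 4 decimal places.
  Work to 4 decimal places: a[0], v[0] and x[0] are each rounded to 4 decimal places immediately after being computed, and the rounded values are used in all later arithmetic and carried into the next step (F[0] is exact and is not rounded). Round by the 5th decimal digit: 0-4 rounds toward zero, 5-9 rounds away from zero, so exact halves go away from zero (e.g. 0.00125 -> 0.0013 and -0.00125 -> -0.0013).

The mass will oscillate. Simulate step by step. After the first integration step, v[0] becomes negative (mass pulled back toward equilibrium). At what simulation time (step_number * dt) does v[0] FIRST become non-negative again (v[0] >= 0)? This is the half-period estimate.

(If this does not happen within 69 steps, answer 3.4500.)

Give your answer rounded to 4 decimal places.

Step 0: x=[8.3000] v=[0.0000]
Step 1: x=[8.2929] v=[-0.1418]
Step 2: x=[8.2788] v=[-0.2828]
Step 3: x=[8.2577] v=[-0.4221]
Step 4: x=[8.2298] v=[-0.5589]
Step 5: x=[8.1952] v=[-0.6924]
Step 6: x=[8.1541] v=[-0.8218]
Step 7: x=[8.1068] v=[-0.9464]
Step 8: x=[8.0535] v=[-1.0654]
Step 9: x=[7.9946] v=[-1.1781]
Step 10: x=[7.9304] v=[-1.2838]
Step 11: x=[7.8613] v=[-1.3819]
Step 12: x=[7.7877] v=[-1.4719]
Step 13: x=[7.7100] v=[-1.5532]
Step 14: x=[7.6287] v=[-1.6253]
Step 15: x=[7.5443] v=[-1.6878]
Step 16: x=[7.4573] v=[-1.7403]
Step 17: x=[7.3682] v=[-1.7825]
Step 18: x=[7.2775] v=[-1.8142]
Step 19: x=[7.1857] v=[-1.8352]
Step 20: x=[7.0934] v=[-1.8453]
Step 21: x=[7.0012] v=[-1.8445]
Step 22: x=[6.9096] v=[-1.8328]
Step 23: x=[6.8191] v=[-1.8103]
Step 24: x=[6.7302] v=[-1.7771]
Step 25: x=[6.6435] v=[-1.7334]
Step 26: x=[6.5595] v=[-1.6795]
Step 27: x=[6.4787] v=[-1.6156]
Step 28: x=[6.4016] v=[-1.5422]
Step 29: x=[6.3286] v=[-1.4597]
Step 30: x=[6.2602] v=[-1.3685]
Step 31: x=[6.1967] v=[-1.2693]
Step 32: x=[6.1386] v=[-1.1625]
Step 33: x=[6.0862] v=[-1.0489]
Step 34: x=[6.0397] v=[-0.9291]
Step 35: x=[5.9995] v=[-0.8038]
Step 36: x=[5.9658] v=[-0.6737]
Step 37: x=[5.9388] v=[-0.5397]
Step 38: x=[5.9187] v=[-0.4025]
Step 39: x=[5.9056] v=[-0.2629]
Step 40: x=[5.8995] v=[-0.1217]
Step 41: x=[5.9005] v=[0.0202]
First v>=0 after going negative at step 41, time=2.0500

Answer: 2.0500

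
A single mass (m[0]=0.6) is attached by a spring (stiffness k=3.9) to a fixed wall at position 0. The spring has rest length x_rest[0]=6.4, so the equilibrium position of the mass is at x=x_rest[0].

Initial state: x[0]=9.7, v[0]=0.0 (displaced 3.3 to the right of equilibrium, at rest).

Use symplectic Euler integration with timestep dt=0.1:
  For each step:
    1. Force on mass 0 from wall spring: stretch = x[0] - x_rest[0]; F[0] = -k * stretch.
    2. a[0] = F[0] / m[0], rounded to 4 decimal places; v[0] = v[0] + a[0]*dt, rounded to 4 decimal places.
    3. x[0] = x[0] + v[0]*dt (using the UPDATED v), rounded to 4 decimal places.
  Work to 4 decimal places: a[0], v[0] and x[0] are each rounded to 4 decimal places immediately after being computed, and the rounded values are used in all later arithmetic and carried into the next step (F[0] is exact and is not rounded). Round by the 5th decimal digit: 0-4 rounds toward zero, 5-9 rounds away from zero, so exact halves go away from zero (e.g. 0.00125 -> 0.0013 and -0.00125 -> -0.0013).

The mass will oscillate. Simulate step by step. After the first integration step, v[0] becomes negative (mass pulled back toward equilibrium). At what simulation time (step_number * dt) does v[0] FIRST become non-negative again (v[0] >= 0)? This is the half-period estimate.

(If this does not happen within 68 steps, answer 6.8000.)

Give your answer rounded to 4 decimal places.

Step 0: x=[9.7000] v=[0.0000]
Step 1: x=[9.4855] v=[-2.1450]
Step 2: x=[9.0704] v=[-4.1506]
Step 3: x=[8.4818] v=[-5.8864]
Step 4: x=[7.7578] v=[-7.2396]
Step 5: x=[6.9456] v=[-8.1222]
Step 6: x=[6.0979] v=[-8.4768]
Step 7: x=[5.2699] v=[-8.2804]
Step 8: x=[4.5153] v=[-7.5458]
Step 9: x=[3.8832] v=[-6.3207]
Step 10: x=[3.4147] v=[-4.6848]
Step 11: x=[3.1403] v=[-2.7444]
Step 12: x=[3.0777] v=[-0.6256]
Step 13: x=[3.2311] v=[1.5339]
First v>=0 after going negative at step 13, time=1.3000

Answer: 1.3000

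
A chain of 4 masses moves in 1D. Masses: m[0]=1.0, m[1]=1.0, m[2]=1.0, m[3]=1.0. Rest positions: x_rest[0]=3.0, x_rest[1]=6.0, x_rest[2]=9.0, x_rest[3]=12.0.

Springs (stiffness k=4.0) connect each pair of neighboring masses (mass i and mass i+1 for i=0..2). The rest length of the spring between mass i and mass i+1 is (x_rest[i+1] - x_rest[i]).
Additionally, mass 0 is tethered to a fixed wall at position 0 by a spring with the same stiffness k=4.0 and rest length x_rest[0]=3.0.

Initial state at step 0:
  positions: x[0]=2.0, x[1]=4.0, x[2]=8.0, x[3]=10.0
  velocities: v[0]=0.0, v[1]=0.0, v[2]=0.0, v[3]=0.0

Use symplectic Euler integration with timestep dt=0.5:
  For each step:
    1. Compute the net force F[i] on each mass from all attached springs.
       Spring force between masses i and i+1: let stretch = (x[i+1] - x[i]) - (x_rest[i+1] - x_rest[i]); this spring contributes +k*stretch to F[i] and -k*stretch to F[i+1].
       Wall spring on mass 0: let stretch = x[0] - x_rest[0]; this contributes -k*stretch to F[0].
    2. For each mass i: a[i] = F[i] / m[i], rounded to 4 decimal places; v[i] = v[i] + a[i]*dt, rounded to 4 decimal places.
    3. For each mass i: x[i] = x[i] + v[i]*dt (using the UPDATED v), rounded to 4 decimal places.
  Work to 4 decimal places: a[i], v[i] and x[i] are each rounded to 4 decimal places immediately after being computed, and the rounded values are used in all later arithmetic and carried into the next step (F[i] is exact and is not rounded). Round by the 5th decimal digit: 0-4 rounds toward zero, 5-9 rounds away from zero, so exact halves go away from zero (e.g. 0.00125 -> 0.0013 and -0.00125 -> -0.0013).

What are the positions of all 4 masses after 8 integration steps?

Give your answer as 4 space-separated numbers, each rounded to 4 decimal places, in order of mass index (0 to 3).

Step 0: x=[2.0000 4.0000 8.0000 10.0000] v=[0.0000 0.0000 0.0000 0.0000]
Step 1: x=[2.0000 6.0000 6.0000 11.0000] v=[0.0000 4.0000 -4.0000 2.0000]
Step 2: x=[4.0000 4.0000 9.0000 10.0000] v=[4.0000 -4.0000 6.0000 -2.0000]
Step 3: x=[2.0000 7.0000 8.0000 11.0000] v=[-4.0000 6.0000 -2.0000 2.0000]
Step 4: x=[3.0000 6.0000 9.0000 12.0000] v=[2.0000 -2.0000 2.0000 2.0000]
Step 5: x=[4.0000 5.0000 10.0000 13.0000] v=[2.0000 -2.0000 2.0000 2.0000]
Step 6: x=[2.0000 8.0000 9.0000 14.0000] v=[-4.0000 6.0000 -2.0000 2.0000]
Step 7: x=[4.0000 6.0000 12.0000 13.0000] v=[4.0000 -4.0000 6.0000 -2.0000]
Step 8: x=[4.0000 8.0000 10.0000 14.0000] v=[0.0000 4.0000 -4.0000 2.0000]

Answer: 4.0000 8.0000 10.0000 14.0000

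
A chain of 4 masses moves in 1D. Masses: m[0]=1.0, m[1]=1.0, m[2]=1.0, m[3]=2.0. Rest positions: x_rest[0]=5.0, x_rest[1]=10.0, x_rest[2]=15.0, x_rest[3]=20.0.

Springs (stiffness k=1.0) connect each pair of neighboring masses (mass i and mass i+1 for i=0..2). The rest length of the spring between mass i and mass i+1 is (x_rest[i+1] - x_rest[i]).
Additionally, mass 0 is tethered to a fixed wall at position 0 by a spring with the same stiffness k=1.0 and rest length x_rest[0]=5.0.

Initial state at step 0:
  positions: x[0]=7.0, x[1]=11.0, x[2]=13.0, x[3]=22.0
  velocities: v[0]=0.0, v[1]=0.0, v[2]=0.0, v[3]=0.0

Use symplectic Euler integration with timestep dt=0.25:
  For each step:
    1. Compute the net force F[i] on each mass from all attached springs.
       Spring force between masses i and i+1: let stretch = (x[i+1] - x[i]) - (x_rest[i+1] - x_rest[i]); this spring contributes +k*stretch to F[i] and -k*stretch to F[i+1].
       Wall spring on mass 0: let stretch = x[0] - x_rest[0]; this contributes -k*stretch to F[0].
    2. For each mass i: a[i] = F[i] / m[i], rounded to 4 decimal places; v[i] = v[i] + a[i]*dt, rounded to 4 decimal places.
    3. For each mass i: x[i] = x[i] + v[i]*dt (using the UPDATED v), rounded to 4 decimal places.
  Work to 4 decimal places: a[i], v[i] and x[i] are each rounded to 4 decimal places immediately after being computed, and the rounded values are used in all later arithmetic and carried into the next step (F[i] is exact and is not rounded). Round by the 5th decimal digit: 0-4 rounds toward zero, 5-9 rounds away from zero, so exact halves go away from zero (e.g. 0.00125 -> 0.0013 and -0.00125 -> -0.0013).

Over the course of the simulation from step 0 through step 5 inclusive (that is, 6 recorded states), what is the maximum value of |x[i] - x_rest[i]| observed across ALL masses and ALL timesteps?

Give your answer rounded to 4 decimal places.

Answer: 2.4146

Derivation:
Step 0: x=[7.0000 11.0000 13.0000 22.0000] v=[0.0000 0.0000 0.0000 0.0000]
Step 1: x=[6.8125 10.8750 13.4375 21.8750] v=[-0.7500 -0.5000 1.7500 -0.5000]
Step 2: x=[6.4531 10.6563 14.2422 21.6426] v=[-1.4375 -0.8750 3.2188 -0.9297]
Step 3: x=[5.9531 10.3990 15.2853 21.3352] v=[-2.0000 -1.0293 4.1724 -1.2298]
Step 4: x=[5.3589 10.1692 16.4011 20.9949] v=[-2.3768 -0.9192 4.4633 -1.3611]
Step 5: x=[4.7304 10.0283 17.4146 20.6673] v=[-2.5140 -0.5638 4.0538 -1.3103]
Max displacement = 2.4146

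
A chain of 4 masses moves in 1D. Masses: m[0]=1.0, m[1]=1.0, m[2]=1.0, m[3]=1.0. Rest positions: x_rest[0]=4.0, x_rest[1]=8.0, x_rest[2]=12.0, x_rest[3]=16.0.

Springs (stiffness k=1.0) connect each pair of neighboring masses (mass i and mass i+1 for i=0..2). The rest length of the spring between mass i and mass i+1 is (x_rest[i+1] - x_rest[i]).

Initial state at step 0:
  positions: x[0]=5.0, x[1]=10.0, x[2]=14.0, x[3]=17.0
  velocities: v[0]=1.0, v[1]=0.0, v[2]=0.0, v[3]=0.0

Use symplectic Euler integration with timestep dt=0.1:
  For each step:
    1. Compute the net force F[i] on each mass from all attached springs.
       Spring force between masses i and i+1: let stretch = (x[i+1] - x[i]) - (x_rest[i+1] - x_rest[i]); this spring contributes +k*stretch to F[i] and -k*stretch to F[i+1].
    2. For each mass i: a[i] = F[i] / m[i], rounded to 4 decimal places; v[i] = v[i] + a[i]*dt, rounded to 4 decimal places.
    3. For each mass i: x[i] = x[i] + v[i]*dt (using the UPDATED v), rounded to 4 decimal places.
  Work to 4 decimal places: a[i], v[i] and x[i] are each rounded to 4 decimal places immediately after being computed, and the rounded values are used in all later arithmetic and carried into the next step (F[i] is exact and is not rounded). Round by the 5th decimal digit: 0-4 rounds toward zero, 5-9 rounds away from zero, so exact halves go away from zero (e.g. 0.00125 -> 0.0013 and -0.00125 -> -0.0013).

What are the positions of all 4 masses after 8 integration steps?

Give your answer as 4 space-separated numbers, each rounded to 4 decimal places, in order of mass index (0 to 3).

Answer: 6.0407 9.7570 13.6826 17.3198

Derivation:
Step 0: x=[5.0000 10.0000 14.0000 17.0000] v=[1.0000 0.0000 0.0000 0.0000]
Step 1: x=[5.1100 9.9900 13.9900 17.0100] v=[1.1000 -0.1000 -0.1000 0.1000]
Step 2: x=[5.2288 9.9712 13.9702 17.0298] v=[1.1880 -0.1880 -0.1980 0.1980]
Step 3: x=[5.3550 9.9450 13.9410 17.0590] v=[1.2622 -0.2623 -0.2919 0.2920]
Step 4: x=[5.4871 9.9128 13.9030 17.0970] v=[1.3212 -0.3217 -0.3797 0.3802]
Step 5: x=[5.6235 9.8763 13.8571 17.1431] v=[1.3638 -0.3653 -0.4593 0.4608]
Step 6: x=[5.7624 9.8371 13.8042 17.1963] v=[1.3891 -0.3925 -0.5288 0.5322]
Step 7: x=[5.9021 9.7968 13.7456 17.2556] v=[1.3966 -0.4033 -0.5863 0.5930]
Step 8: x=[6.0407 9.7570 13.6826 17.3198] v=[1.3861 -0.3979 -0.6302 0.6420]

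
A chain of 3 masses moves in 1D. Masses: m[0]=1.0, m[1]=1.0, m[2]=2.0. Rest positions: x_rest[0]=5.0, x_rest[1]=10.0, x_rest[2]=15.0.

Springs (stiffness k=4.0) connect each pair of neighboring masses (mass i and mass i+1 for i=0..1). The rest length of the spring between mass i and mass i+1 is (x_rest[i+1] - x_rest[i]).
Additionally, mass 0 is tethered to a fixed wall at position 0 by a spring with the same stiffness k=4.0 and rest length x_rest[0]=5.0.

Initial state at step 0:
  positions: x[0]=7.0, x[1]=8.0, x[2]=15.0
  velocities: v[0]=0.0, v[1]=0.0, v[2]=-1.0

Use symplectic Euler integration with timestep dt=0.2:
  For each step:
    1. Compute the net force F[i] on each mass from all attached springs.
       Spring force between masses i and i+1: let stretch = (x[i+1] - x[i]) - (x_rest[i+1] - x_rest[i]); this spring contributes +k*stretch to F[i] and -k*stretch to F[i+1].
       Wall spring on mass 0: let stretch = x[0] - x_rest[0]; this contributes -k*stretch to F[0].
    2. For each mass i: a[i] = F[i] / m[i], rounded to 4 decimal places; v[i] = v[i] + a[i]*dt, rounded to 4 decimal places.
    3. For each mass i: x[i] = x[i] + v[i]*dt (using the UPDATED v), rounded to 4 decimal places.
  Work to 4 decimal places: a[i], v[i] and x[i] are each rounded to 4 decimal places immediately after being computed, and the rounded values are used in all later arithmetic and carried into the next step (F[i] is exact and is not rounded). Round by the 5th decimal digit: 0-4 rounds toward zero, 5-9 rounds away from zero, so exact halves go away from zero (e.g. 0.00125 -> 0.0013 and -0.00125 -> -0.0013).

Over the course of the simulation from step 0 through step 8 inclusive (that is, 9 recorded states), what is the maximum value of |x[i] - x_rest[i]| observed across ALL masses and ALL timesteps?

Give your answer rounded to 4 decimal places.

Step 0: x=[7.0000 8.0000 15.0000] v=[0.0000 0.0000 -1.0000]
Step 1: x=[6.0400 8.9600 14.6400] v=[-4.8000 4.8000 -1.8000]
Step 2: x=[4.5808 10.3616 14.2256] v=[-7.2960 7.0080 -2.0720]
Step 3: x=[3.3136 11.4565 13.9021] v=[-6.3360 5.4746 -1.6176]
Step 4: x=[2.8191 11.6399 13.7829] v=[-2.4726 0.9168 -0.5958]
Step 5: x=[3.2849 10.7548 13.8923] v=[2.3288 -4.4254 0.5470]
Step 6: x=[4.4203 9.1765 14.1507] v=[5.6768 -7.8913 1.2920]
Step 7: x=[5.6094 7.6331 14.4112] v=[5.9455 -7.7169 1.3023]
Step 8: x=[6.2248 6.8504 14.5294] v=[3.0769 -3.9134 0.5911]
Max displacement = 3.1496

Answer: 3.1496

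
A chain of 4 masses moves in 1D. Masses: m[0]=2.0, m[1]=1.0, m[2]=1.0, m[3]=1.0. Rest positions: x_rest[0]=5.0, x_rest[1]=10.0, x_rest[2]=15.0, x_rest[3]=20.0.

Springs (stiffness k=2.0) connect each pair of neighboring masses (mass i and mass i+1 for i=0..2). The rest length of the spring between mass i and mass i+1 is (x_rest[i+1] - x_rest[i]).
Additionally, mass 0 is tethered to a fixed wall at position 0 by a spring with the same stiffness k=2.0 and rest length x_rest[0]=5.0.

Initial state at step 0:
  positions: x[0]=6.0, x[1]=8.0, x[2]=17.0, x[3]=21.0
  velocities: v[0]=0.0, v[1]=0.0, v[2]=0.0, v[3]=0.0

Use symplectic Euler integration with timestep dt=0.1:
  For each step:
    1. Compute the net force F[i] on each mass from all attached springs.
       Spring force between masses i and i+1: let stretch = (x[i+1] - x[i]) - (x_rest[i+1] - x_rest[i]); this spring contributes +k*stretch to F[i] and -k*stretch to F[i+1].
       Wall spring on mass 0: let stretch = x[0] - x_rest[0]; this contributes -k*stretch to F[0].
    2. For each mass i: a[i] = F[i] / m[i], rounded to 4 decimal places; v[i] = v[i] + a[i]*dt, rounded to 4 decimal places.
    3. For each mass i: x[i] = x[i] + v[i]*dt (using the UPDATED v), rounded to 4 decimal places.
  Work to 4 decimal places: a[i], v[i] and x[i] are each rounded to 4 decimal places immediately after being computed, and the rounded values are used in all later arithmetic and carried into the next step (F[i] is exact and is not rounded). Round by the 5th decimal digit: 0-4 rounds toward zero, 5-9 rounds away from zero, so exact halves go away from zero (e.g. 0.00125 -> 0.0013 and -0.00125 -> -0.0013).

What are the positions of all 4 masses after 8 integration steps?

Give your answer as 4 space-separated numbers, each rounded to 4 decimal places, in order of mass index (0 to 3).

Answer: 4.9666 11.5020 14.6956 21.2981

Derivation:
Step 0: x=[6.0000 8.0000 17.0000 21.0000] v=[0.0000 0.0000 0.0000 0.0000]
Step 1: x=[5.9600 8.1400 16.9000 21.0200] v=[-0.4000 1.4000 -1.0000 0.2000]
Step 2: x=[5.8822 8.4116 16.7072 21.0576] v=[-0.7780 2.7160 -1.9280 0.3760]
Step 3: x=[5.7709 8.7985 16.4355 21.1082] v=[-1.1133 3.8692 -2.7170 0.5059]
Step 4: x=[5.6321 9.2776 16.1045 21.1653] v=[-1.3876 4.7911 -3.3099 0.5714]
Step 5: x=[5.4735 9.8203 15.7382 21.2212] v=[-1.5863 5.4274 -3.6631 0.5592]
Step 6: x=[5.3036 10.3945 15.3632 21.2675] v=[-1.6990 5.7416 -3.7501 0.4626]
Step 7: x=[5.1316 10.9662 15.0069 21.2957] v=[-1.7203 5.7172 -3.5630 0.2817]
Step 8: x=[4.9666 11.5020 14.6956 21.2981] v=[-1.6500 5.3584 -3.1134 0.0239]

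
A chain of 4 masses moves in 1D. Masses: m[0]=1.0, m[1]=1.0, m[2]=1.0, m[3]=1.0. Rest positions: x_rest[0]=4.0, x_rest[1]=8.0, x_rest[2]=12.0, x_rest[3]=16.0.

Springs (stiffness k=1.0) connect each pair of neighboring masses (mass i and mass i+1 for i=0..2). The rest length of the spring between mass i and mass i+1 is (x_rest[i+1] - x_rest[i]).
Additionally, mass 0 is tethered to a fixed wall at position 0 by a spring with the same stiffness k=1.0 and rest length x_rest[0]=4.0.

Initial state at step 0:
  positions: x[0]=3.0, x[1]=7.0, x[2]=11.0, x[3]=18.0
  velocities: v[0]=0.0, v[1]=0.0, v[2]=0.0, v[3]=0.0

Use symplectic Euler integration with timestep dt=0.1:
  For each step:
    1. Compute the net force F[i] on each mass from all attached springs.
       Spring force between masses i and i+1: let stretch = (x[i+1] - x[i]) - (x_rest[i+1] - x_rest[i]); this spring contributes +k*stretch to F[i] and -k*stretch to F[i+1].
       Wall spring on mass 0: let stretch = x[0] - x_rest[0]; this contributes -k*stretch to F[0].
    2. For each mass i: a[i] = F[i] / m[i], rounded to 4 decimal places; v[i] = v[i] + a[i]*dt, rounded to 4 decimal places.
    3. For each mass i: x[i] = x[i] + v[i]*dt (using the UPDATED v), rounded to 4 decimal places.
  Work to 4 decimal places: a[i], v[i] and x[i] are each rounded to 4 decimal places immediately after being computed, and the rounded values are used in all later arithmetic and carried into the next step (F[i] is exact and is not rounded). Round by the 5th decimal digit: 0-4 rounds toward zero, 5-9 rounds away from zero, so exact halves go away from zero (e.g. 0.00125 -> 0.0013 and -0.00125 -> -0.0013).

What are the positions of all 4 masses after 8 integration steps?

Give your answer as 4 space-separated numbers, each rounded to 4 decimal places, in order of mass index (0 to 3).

Answer: 3.3216 7.0757 11.9035 17.0394

Derivation:
Step 0: x=[3.0000 7.0000 11.0000 18.0000] v=[0.0000 0.0000 0.0000 0.0000]
Step 1: x=[3.0100 7.0000 11.0300 17.9700] v=[0.1000 0.0000 0.3000 -0.3000]
Step 2: x=[3.0298 7.0004 11.0891 17.9106] v=[0.1980 0.0040 0.5910 -0.5940]
Step 3: x=[3.0590 7.0020 11.1755 17.8230] v=[0.2921 0.0158 0.8643 -0.8762]
Step 4: x=[3.0971 7.0059 11.2867 17.7089] v=[0.3805 0.0389 1.1117 -1.1410]
Step 5: x=[3.1433 7.0135 11.4193 17.5706] v=[0.4617 0.0761 1.3258 -1.3832]
Step 6: x=[3.1967 7.0265 11.5693 17.4108] v=[0.5344 0.1297 1.5004 -1.5983]
Step 7: x=[3.2565 7.0466 11.7323 17.2326] v=[0.5977 0.2010 1.6303 -1.7825]
Step 8: x=[3.3216 7.0757 11.9035 17.0394] v=[0.6511 0.2906 1.7118 -1.9325]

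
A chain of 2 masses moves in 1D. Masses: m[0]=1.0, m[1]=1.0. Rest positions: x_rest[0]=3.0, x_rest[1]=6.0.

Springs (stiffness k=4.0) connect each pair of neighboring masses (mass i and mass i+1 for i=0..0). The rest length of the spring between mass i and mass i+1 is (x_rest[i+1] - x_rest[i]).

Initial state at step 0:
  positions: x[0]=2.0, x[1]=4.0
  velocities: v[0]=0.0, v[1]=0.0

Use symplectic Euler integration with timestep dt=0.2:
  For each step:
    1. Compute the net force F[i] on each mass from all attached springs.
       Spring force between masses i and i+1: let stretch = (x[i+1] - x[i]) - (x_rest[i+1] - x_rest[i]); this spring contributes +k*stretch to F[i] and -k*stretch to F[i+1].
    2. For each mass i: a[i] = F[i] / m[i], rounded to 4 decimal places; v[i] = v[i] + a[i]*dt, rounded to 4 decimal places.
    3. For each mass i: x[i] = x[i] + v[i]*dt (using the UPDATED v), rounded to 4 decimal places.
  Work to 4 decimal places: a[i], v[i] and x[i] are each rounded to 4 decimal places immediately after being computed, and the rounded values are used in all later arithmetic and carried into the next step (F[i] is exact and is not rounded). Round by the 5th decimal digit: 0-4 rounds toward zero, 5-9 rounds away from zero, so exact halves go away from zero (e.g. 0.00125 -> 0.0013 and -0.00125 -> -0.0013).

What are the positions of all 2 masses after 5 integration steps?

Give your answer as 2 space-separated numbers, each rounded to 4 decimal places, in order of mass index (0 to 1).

Step 0: x=[2.0000 4.0000] v=[0.0000 0.0000]
Step 1: x=[1.8400 4.1600] v=[-0.8000 0.8000]
Step 2: x=[1.5712 4.4288] v=[-1.3440 1.3440]
Step 3: x=[1.2796 4.7204] v=[-1.4579 1.4579]
Step 4: x=[1.0585 4.9415] v=[-1.1053 1.1053]
Step 5: x=[0.9787 5.0213] v=[-0.3989 0.3989]

Answer: 0.9787 5.0213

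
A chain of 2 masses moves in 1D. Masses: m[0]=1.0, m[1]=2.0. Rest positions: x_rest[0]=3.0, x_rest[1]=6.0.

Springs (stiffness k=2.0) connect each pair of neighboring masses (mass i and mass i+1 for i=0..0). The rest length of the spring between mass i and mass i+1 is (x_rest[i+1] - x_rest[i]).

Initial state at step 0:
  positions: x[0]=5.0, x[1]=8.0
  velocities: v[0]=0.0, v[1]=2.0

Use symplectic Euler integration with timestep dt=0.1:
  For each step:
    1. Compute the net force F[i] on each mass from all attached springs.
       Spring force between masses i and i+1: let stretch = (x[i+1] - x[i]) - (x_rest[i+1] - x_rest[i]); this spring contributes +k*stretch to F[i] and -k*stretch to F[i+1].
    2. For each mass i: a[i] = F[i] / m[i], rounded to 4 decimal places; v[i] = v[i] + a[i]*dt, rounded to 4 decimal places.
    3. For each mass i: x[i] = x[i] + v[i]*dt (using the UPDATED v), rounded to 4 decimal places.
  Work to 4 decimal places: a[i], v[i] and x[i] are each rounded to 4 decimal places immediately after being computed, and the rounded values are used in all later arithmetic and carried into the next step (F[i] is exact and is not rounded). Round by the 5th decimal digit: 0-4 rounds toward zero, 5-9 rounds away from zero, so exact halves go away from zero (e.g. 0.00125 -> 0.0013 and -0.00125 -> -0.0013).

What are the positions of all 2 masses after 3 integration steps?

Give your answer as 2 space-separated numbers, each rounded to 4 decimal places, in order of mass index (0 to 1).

Step 0: x=[5.0000 8.0000] v=[0.0000 2.0000]
Step 1: x=[5.0000 8.2000] v=[0.0000 2.0000]
Step 2: x=[5.0040 8.3980] v=[0.0400 1.9800]
Step 3: x=[5.0159 8.5921] v=[0.1188 1.9406]

Answer: 5.0159 8.5921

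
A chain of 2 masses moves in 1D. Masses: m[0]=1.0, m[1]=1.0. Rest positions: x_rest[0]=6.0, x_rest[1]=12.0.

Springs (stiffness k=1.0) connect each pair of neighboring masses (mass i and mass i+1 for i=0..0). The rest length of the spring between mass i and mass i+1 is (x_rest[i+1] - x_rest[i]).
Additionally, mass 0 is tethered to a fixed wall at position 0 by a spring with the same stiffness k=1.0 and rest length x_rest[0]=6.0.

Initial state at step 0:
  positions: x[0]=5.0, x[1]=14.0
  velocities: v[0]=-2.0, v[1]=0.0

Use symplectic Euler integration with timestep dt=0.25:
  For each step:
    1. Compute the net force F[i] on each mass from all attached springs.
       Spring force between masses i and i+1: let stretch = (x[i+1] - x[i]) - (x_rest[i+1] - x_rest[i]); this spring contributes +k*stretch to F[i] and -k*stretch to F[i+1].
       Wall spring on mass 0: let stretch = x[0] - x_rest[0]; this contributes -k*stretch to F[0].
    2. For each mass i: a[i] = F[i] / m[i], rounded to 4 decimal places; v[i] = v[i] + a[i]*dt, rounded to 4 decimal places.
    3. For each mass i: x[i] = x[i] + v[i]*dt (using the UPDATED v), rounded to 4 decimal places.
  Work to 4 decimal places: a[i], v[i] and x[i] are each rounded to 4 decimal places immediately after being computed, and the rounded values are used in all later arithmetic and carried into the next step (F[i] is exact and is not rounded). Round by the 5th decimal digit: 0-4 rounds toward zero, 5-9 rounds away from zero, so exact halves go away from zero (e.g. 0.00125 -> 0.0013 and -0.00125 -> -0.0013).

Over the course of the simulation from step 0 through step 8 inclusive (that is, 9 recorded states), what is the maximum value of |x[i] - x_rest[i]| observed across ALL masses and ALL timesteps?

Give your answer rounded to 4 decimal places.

Step 0: x=[5.0000 14.0000] v=[-2.0000 0.0000]
Step 1: x=[4.7500 13.8125] v=[-1.0000 -0.7500]
Step 2: x=[4.7695 13.4336] v=[0.0781 -1.5156]
Step 3: x=[5.0325 12.8882] v=[1.0518 -2.1816]
Step 4: x=[5.4719 12.2268] v=[1.7576 -2.6455]
Step 5: x=[5.9915 11.5183] v=[2.0784 -2.8342]
Step 6: x=[6.4821 10.8393] v=[1.9622 -2.7159]
Step 7: x=[6.8399 10.2630] v=[1.4310 -2.3052]
Step 8: x=[6.9841 9.8478] v=[0.5768 -1.6610]
Max displacement = 2.1522

Answer: 2.1522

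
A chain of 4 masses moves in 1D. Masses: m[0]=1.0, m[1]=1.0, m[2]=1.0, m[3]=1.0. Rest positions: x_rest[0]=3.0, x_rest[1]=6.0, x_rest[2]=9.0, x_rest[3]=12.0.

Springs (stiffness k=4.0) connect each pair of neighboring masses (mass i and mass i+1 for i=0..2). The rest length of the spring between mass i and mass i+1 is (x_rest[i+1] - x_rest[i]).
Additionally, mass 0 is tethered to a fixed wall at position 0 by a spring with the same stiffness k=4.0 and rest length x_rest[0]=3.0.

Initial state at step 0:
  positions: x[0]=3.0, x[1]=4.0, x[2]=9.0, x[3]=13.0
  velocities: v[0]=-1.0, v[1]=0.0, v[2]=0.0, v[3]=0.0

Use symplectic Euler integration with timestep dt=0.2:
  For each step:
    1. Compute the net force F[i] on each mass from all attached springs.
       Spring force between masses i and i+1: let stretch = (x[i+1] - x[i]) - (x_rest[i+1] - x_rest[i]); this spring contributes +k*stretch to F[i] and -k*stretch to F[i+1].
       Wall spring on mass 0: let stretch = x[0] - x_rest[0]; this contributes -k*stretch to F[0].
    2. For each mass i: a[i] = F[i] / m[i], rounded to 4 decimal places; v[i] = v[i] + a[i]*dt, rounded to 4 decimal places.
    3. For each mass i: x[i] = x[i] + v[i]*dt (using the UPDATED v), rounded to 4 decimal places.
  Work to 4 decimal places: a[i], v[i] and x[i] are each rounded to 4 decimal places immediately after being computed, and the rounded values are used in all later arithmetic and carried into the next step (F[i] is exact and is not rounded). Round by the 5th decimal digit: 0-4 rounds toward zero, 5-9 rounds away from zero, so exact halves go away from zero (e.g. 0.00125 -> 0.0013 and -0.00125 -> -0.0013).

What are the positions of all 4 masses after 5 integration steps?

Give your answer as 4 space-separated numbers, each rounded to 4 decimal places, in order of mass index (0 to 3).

Step 0: x=[3.0000 4.0000 9.0000 13.0000] v=[-1.0000 0.0000 0.0000 0.0000]
Step 1: x=[2.4800 4.6400 8.8400 12.8400] v=[-2.6000 3.2000 -0.8000 -0.8000]
Step 2: x=[1.9088 5.6064 8.6480 12.5200] v=[-2.8560 4.8320 -0.9600 -1.6000]
Step 3: x=[1.6238 6.4678 8.5889 12.0605] v=[-1.4250 4.3072 -0.2957 -2.2976]
Step 4: x=[1.8540 6.8936 8.7458 11.5255] v=[1.1512 2.1289 0.7847 -2.6749]
Step 5: x=[2.5939 6.8094 9.0511 11.0258] v=[3.6997 -0.4210 1.5267 -2.4987]

Answer: 2.5939 6.8094 9.0511 11.0258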